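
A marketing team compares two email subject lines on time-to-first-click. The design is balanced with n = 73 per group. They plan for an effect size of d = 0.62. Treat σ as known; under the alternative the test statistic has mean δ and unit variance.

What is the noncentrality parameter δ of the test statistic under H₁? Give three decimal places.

δ ≈ 3.746

The noncentrality parameter scales effect size by the design's sample-size factor: δ = d·√(n/2) = 0.62 × √(73/2) = 3.7457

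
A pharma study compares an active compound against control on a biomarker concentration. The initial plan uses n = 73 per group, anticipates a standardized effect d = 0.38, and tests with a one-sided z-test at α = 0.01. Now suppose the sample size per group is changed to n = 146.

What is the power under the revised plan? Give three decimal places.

Power ≈ 0.821

With n = 146 per group: δ = d·√(n/2) = 0.38 × √(146/2) = 3.2467. Critical value z_{0.01} = 2.326.
Revised power = Φ(δ − 2.326) = Φ(0.920) = 0.8213.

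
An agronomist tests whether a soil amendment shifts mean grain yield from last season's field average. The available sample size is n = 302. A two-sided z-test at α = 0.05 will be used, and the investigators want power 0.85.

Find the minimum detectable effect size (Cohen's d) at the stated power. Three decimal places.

d ≈ 0.172

Required noncentrality: δ = z_{0.025} + z_{0.15} = 1.960 + 1.036 = 2.996.
(The second rejection-region term Φ(−δ − z_{α/2}) is negligible and dropped.)
δ = d·√n ⇒ d = δ/√n = 2.996/√302 = 0.1724.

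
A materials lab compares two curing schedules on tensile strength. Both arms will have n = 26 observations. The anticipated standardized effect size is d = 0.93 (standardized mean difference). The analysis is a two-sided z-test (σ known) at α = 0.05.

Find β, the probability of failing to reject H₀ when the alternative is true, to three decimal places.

Noncentrality parameter: λ = d·√(n/2) = 0.93 × √(26/2) = 3.3532
Two-sided α = 0.05 → critical value z_{0.025} = 1.960.
Power = Φ(λ − 1.960) + Φ(−λ − 1.960) = Φ(1.393) + Φ(-5.313) = 0.9182 + 0.0000 = 0.9182.
Type II error: β = 1 − power = 1 − 0.9182 = 0.0818.

β ≈ 0.082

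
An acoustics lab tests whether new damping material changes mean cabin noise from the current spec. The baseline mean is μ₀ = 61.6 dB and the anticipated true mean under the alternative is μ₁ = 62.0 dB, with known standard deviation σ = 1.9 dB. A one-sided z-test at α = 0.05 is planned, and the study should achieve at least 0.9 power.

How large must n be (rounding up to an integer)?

Standardized effect: d = |μ₁ − μ₀| / σ = |62.0 − 61.6| / 1.9 = 0.2105
Set Φ(δ − 1.645) = 0.9; then δ − 1.645 = Φ⁻¹(0.9) = 1.282, giving δ = 2.926.
δ = d·√n ⇒ n = (δ/d)² = (2.926 / 0.2105)² = 193.22.
Rounding up, n = 194.

n = 194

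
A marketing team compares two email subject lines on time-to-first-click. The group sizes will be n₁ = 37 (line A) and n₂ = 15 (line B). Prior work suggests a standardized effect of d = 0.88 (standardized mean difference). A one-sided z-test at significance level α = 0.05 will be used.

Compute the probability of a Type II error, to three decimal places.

β ≈ 0.109

Noncentrality parameter: λ = d / √(1/n₁ + 1/n₂) = 0.88 / √(1/37 + 1/15) = 2.8749
Critical value for a one-sided test at α = 0.05: z_α = 1.645.
Power = Φ(λ − 1.645) = Φ(1.230) = 0.8907.
Type II error: β = 1 − power = 1 − 0.8907 = 0.1093.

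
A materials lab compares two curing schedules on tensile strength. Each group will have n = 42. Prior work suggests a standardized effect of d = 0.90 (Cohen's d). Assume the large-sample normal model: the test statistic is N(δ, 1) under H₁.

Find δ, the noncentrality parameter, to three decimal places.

δ ≈ 4.124

The noncentrality parameter scales effect size by the design's sample-size factor: δ = d·√(n/2) = 0.90 × √(42/2) = 4.1243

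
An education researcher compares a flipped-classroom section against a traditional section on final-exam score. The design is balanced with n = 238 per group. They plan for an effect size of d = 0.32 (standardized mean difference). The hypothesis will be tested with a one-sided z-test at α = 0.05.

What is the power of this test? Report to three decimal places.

Power ≈ 0.968

Noncentrality parameter: δ = d·√(n/2) = 0.32 × √(238/2) = 3.4908
One-sided α = 0.05 → critical value z_{0.05} = 1.645.
Power = Φ(δ − 1.645) = Φ(1.846) = 0.9675.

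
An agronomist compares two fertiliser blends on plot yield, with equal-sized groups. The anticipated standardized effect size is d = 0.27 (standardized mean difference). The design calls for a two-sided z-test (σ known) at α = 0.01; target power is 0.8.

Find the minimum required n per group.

Set Φ(δ − 2.576) = 0.8; then δ − 2.576 = Φ⁻¹(0.8) = 0.842, giving δ = 3.417.
(The Φ(−δ − z_{α/2}) term is vanishingly small for δ > 0 and is dropped in the standard sample-size formula.)
δ = d·√(n/2) ⇒ n = 2(δ/d)² = 2 × (3.417 / 0.27)² = 320.41.
Rounding up, n = 321 per group.

n = 321 per group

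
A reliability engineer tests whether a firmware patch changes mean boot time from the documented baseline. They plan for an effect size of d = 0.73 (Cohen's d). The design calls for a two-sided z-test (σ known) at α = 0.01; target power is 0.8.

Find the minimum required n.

For power 0.8 need Φ(δ − z_{0.005}) = 0.8, so δ = z_{0.005} + z_{0.20} = 2.576 + 0.842 = 3.417.
(The Φ(−δ − z_{α/2}) term is vanishingly small for δ > 0 and is dropped in the standard sample-size formula.)
δ = d·√n ⇒ n = (δ/d)² = (3.417 / 0.73)² = 21.92.
Round up to the next whole unit.

n = 22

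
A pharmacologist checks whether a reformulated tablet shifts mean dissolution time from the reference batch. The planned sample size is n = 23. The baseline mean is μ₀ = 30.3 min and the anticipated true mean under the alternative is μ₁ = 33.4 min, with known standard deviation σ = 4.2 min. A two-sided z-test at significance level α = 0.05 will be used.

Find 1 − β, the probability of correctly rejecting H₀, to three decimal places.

Power ≈ 0.943

Standardized effect: d = |μ₁ − μ₀| / σ = |33.4 − 30.3| / 4.2 = 0.7381
Noncentrality parameter: δ = d·√n = 0.7381 × √23 = 3.5398
Two-sided α = 0.05 → critical value z_{0.025} = 1.960.
Power = Φ(δ − 1.960) + Φ(−δ − 1.960) = Φ(1.580) + Φ(-5.500) = 0.9429 + 0.0000 = 0.9429.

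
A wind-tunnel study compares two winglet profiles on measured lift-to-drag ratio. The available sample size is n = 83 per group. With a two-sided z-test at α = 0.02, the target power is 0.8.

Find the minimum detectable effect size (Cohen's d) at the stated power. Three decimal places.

d ≈ 0.492

Need Φ(δ − 2.326) = 0.8, so δ = 2.326 + 0.842 = 3.168.
(Lower-tail contribution to power is negligible for δ > 0.)
δ = d·√(n/2) ⇒ d = δ/√(n/2) = 3.168/√(83/2) = 0.4918.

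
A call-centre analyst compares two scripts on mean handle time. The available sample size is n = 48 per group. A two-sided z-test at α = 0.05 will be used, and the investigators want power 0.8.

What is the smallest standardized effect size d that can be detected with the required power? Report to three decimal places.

Required noncentrality: δ = z_{0.025} + z_{0.20} = 1.960 + 0.842 = 2.802.
(The second rejection-region term Φ(−δ − z_{α/2}) is negligible and dropped.)
δ = d·√(n/2) ⇒ d = δ/√(n/2) = 2.802/√(48/2) = 0.5719.

d ≈ 0.572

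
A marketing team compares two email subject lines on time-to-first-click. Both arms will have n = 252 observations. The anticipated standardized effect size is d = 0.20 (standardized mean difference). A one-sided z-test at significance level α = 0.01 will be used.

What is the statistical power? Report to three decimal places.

Power ≈ 0.468

Noncentrality parameter: δ = d·√(n/2) = 0.20 × √(252/2) = 2.2450
One-sided α = 0.01 → critical value z_{0.01} = 2.326.
Power = Φ(δ − 2.326) = Φ(-0.081) = 0.4676.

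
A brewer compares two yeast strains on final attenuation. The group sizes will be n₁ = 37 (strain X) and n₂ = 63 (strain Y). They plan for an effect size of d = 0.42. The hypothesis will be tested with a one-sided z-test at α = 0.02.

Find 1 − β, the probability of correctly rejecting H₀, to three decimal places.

Power ≈ 0.490

Noncentrality parameter: δ = d / √(1/n₁ + 1/n₂) = 0.42 / √(1/37 + 1/63) = 2.0278
Critical value for a one-sided test at α = 0.02: z_α = 2.054.
Power = P(Z > 2.054 − δ) = Φ(-0.026) = 0.4896.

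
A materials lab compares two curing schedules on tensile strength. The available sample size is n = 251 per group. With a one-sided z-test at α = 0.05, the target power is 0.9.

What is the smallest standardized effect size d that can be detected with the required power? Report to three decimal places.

d ≈ 0.261

Need Φ(δ − 1.645) = 0.9, so δ = 1.645 + 1.282 = 2.926.
δ = d·√(n/2) ⇒ d = δ/√(n/2) = 2.926/√(251/2) = 0.2612.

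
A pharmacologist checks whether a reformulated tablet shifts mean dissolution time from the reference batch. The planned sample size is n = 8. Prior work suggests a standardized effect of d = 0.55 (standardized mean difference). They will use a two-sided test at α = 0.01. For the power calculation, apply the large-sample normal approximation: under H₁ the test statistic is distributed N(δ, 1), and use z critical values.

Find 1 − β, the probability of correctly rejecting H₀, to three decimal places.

Noncentrality parameter: δ = d·√n = 0.55 × √8 = 1.5556
Critical value for a two-sided test at α = 0.01: z_{α/2} = 2.576.
Power = Φ(δ − 2.576) + Φ(−δ − 2.576) = Φ(-1.020) + Φ(-4.131) = 0.1538 + 0.0000 = 0.1538.

Power ≈ 0.154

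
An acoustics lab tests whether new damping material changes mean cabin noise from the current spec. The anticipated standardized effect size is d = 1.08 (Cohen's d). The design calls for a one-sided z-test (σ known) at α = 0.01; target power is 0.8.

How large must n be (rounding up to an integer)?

n = 9

Set Φ(δ − 2.326) = 0.8; then δ − 2.326 = Φ⁻¹(0.8) = 0.842, giving δ = 3.168.
δ = d·√n ⇒ n = (δ/d)² = (3.168 / 1.08)² = 8.60.
Rounding up, n = 9.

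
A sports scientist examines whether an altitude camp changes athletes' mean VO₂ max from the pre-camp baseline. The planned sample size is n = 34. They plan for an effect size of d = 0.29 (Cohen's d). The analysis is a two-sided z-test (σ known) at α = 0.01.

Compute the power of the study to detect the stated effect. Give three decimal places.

Noncentrality parameter: δ = d·√n = 0.29 × √34 = 1.6910
Two-sided α = 0.01 → critical value z_{0.005} = 2.576.
Power = Φ(δ − 2.576) + Φ(−δ − 2.576) = Φ(-0.885) + Φ(-4.267) = 0.1881 + 0.0000 = 0.1881.

Power ≈ 0.188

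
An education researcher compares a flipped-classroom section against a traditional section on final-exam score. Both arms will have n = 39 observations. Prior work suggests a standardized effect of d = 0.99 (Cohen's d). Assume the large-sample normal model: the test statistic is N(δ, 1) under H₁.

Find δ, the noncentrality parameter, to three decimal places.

δ ≈ 4.372

The noncentrality parameter scales effect size by the design's sample-size factor: δ = d·√(n/2) = 0.99 × √(39/2) = 4.3717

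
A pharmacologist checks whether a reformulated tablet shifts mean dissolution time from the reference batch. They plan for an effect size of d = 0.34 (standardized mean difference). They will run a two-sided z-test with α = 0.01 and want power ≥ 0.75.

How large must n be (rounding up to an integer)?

For power 0.75 need Φ(δ − z_{0.005}) = 0.75, so δ = z_{0.005} + z_{0.25} = 2.576 + 0.674 = 3.250.
(For δ > 0 the lower-tail rejection region contributes negligibly to power, so the one-term inversion is standard.)
δ = d·√n ⇒ n = (δ/d)² = (3.250 / 0.34)² = 91.39.
Round up to the next whole unit.

n = 92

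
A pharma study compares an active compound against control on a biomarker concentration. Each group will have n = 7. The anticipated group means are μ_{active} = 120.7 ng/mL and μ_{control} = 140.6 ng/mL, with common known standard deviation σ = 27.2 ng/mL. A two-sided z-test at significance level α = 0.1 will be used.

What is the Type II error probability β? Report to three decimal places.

Standardized effect: d = |μ_{active} − μ_{control}| / σ = |120.7 − 140.6| / 27.2 = 0.7316
Noncentrality parameter: λ = d·√(n/2) = 0.7316 × √(7/2) = 1.3687
Two-sided α = 0.1 → critical value z_{0.05} = 1.645.
Power = Φ(λ − 1.645) + Φ(−λ − 1.645) = Φ(-0.276) + Φ(-3.014) = 0.3912 + 0.0013 = 0.3925.
Type II error: β = 1 − power = 1 − 0.3925 = 0.6075.

β ≈ 0.607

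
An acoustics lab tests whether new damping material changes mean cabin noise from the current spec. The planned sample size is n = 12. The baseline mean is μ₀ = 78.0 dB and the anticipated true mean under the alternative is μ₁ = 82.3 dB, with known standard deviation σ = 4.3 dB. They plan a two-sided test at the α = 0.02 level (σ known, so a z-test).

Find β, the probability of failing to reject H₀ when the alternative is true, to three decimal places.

Standardized effect: d = |μ₁ − μ₀| / σ = |82.3 − 78.0| / 4.3 = 1.0000
Noncentrality parameter: δ = d·√n = 1.0000 × √12 = 3.4641
Critical value for a two-sided test at α = 0.02: z_{α/2} = 2.326.
Power = Φ(δ − 2.326) + Φ(−δ − 2.326) = Φ(1.138) + Φ(-5.790) = 0.8724 + 0.0000 = 0.8724.
Type II error: β = 1 − power = 1 − 0.8724 = 0.1276.

β ≈ 0.128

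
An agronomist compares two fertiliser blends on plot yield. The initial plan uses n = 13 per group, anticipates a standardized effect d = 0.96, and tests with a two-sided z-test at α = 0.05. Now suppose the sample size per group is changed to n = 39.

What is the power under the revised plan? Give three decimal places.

With n = 39 per group: δ = d·√(n/2) = 0.96 × √(39/2) = 4.2392. Critical value z_{0.025} = 1.960.
Revised power = Φ(δ − 1.960) + Φ(−δ − 1.960) = Φ(2.279) + Φ(-6.199) = 0.9887 + 0.0000 = 0.9887.

Power ≈ 0.989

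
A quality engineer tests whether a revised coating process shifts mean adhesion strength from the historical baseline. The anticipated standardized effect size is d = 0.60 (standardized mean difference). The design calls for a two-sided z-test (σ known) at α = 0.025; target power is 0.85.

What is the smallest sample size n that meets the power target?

For power 0.85 need Φ(δ − z_{0.0125}) = 0.85, so δ = z_{0.0125} + z_{0.15} = 2.241 + 1.036 = 3.278.
(Ignoring the negligible lower-tail rejection probability gives the usual closed-form inversion.)
δ = d·√n ⇒ n = (δ/d)² = (3.278 / 0.60)² = 29.85.
Rounding up, n = 30.

n = 30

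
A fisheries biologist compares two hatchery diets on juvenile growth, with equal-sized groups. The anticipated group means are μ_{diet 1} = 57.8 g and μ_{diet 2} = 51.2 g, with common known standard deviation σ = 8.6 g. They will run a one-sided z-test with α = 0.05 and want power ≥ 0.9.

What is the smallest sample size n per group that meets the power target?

Standardized effect: d = |μ_{diet 1} − μ_{diet 2}| / σ = |57.8 − 51.2| / 8.6 = 0.7674
Set Φ(δ − 1.645) = 0.9; then δ − 1.645 = Φ⁻¹(0.9) = 1.282, giving δ = 2.926.
δ = d·√(n/2) ⇒ n = 2(δ/d)² = 2 × (2.926 / 0.7674)² = 29.08.
Rounding up, n = 30 per group.

n = 30 per group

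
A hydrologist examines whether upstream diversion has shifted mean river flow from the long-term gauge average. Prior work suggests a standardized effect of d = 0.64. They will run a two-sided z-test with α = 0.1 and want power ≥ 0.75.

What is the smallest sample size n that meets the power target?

Set Φ(δ − 1.645) = 0.75; then δ − 1.645 = Φ⁻¹(0.75) = 0.674, giving δ = 2.319.
(For δ > 0 the lower-tail rejection region contributes negligibly to power, so the one-term inversion is standard.)
δ = d·√n ⇒ n = (δ/d)² = (2.319 / 0.64)² = 13.13.
Rounding up, n = 14.

n = 14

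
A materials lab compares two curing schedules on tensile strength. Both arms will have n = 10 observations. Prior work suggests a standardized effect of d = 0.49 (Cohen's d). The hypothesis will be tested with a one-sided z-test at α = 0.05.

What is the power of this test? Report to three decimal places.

Power ≈ 0.291

Noncentrality parameter: δ = d·√(n/2) = 0.49 × √(10/2) = 1.0957
Critical value for a one-sided test at α = 0.05: z_α = 1.645.
Power = P(Z > 1.645 − δ) = Φ(-0.549) = 0.2914.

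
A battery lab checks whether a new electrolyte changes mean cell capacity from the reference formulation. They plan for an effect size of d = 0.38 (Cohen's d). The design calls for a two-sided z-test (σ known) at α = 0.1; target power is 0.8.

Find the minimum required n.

n = 43

For power 0.8 need Φ(δ − z_{0.05}) = 0.8, so δ = z_{0.05} + z_{0.20} = 1.645 + 0.842 = 2.486.
(For δ > 0 the lower-tail rejection region contributes negligibly to power, so the one-term inversion is standard.)
δ = d·√n ⇒ n = (δ/d)² = (2.486 / 0.38)² = 42.82.
Rounding up, n = 43.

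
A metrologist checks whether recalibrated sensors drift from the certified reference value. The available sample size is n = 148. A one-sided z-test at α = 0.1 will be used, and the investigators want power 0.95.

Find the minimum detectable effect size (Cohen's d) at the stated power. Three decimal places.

Required noncentrality: δ = z_{0.1} + z_{0.05} = 1.282 + 1.645 = 2.926.
δ = d·√n ⇒ d = δ/√n = 2.926/√148 = 0.2405.

d ≈ 0.241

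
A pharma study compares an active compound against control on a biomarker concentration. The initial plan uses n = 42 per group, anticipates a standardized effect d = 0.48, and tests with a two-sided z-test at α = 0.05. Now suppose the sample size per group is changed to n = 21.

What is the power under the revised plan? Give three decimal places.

With n = 21 per group: δ = d·√(n/2) = 0.48 × √(21/2) = 1.5554. Critical value z_{0.025} = 1.960.
Revised power = Φ(δ − 1.960) + Φ(−δ − 1.960) = Φ(-0.405) + Φ(-3.515) = 0.3429 + 0.0002 = 0.3431.

Power ≈ 0.343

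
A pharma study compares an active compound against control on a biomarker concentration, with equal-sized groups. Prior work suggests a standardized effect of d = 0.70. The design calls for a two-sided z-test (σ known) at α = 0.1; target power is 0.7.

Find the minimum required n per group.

For power 0.7 need Φ(δ − z_{0.05}) = 0.7, so δ = z_{0.05} + z_{0.30} = 1.645 + 0.524 = 2.169.
(For δ > 0 the lower-tail rejection region contributes negligibly to power, so the one-term inversion is standard.)
δ = d·√(n/2) ⇒ n = 2(δ/d)² = 2 × (2.169 / 0.70)² = 19.21.
Round up to the next whole unit.

n = 20 per group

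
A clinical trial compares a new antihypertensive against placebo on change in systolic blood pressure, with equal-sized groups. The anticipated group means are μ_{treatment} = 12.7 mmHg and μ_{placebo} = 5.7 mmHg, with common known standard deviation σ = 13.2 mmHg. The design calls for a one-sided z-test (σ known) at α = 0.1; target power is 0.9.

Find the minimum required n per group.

Standardized effect: d = |μ_{treatment} − μ_{placebo}| / σ = |12.7 − 5.7| / 13.2 = 0.5303
Set Φ(δ − 1.282) = 0.9; then δ − 1.282 = Φ⁻¹(0.9) = 1.282, giving δ = 2.563.
δ = d·√(n/2) ⇒ n = 2(δ/d)² = 2 × (2.563 / 0.5303)² = 46.72.
Round up to the next whole unit.

n = 47 per group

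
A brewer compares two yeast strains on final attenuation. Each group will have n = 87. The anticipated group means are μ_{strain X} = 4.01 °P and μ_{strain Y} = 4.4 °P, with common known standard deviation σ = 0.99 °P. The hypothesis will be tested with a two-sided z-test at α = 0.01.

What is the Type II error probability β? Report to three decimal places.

β ≈ 0.491

Standardized effect: d = |μ_{strain X} − μ_{strain Y}| / σ = |4.01 − 4.4| / 0.99 = 0.3939
Noncentrality parameter: λ = d·√(n/2) = 0.3939 × √(87/2) = 2.5982
Critical value for a two-sided test at α = 0.01: z_{α/2} = 2.576.
Power = Φ(λ − 2.576) + Φ(−λ − 2.576) = Φ(0.022) + Φ(-5.174) = 0.5089 + 0.0000 = 0.5089.
Type II error: β = 1 − power = 1 − 0.5089 = 0.4911.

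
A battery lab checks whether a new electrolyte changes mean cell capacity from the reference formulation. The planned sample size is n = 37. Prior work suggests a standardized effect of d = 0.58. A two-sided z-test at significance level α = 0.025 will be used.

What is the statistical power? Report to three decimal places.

Power ≈ 0.901

Noncentrality parameter: δ = d·√n = 0.58 × √37 = 3.5280
Critical value for a two-sided test at α = 0.025: z_{α/2} = 2.241.
Power = Φ(δ − 2.241) + Φ(−δ − 2.241) = Φ(1.287) + Φ(-5.769) = 0.9009 + 0.0000 = 0.9009.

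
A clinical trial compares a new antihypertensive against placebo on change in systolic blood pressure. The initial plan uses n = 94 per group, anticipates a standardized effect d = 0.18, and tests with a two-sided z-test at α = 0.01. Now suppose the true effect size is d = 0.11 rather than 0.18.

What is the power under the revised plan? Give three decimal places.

With d = 0.11: δ = d·√(n/2) = 0.11 × √(94/2) = 0.7541. Critical value z_{0.005} = 2.576.
Revised power = Φ(δ − 2.576) + Φ(−δ − 2.576) = Φ(-1.822) + Φ(-3.330) = 0.0342 + 0.0004 = 0.0347.

Power ≈ 0.035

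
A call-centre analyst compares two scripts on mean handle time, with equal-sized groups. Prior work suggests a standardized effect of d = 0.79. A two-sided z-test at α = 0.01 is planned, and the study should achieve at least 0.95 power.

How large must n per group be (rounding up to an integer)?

Set Φ(δ − 2.576) = 0.95; then δ − 2.576 = Φ⁻¹(0.95) = 1.645, giving δ = 4.221.
(The Φ(−δ − z_{α/2}) term is vanishingly small for δ > 0 and is dropped in the standard sample-size formula.)
δ = d·√(n/2) ⇒ n = 2(δ/d)² = 2 × (4.221 / 0.79)² = 57.09.
Rounding up, n = 58 per group.

n = 58 per group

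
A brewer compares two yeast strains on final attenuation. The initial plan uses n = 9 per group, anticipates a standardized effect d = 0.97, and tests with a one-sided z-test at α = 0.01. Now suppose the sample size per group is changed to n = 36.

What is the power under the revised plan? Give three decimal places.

Power ≈ 0.963

With n = 36 per group: δ = d·√(n/2) = 0.97 × √(36/2) = 4.1154. Critical value z_{0.01} = 2.326.
Revised power = P(Z > 2.326 − δ) = Φ(1.789) = 0.9632.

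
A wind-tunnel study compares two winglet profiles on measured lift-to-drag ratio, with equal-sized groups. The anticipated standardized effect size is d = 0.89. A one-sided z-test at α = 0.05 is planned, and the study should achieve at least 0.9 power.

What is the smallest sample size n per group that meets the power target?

Set Φ(δ − 1.645) = 0.9; then δ − 1.645 = Φ⁻¹(0.9) = 1.282, giving δ = 2.926.
δ = d·√(n/2) ⇒ n = 2(δ/d)² = 2 × (2.926 / 0.89)² = 21.62.
Round up to the next whole unit.

n = 22 per group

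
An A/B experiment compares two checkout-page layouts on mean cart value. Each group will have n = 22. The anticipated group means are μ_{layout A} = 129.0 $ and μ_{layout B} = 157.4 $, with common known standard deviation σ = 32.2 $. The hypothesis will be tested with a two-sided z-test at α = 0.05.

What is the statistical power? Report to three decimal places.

Standardized effect: d = |μ_{layout A} − μ_{layout B}| / σ = |129.0 − 157.4| / 32.2 = 0.8820
Noncentrality parameter: λ = d·√(n/2) = 0.8820 × √(22/2) = 2.9252
Critical value for a two-sided test at α = 0.05: z_{α/2} = 1.960.
Power = Φ(λ − 1.960) + Φ(−λ − 1.960) = Φ(0.965) + Φ(-4.885) = 0.8328 + 0.0000 = 0.8328.

Power ≈ 0.833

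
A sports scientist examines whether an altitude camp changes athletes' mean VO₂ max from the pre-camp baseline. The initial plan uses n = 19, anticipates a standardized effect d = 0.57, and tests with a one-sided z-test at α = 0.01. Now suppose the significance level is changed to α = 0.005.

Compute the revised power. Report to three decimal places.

Power ≈ 0.464

δ = d·√n = 0.57 × √19 = 2.4846 (unchanged). New critical value: z_{0.005} = 2.576.
Revised power = P(Z > 2.576 − δ) = Φ(-0.091) = 0.4636.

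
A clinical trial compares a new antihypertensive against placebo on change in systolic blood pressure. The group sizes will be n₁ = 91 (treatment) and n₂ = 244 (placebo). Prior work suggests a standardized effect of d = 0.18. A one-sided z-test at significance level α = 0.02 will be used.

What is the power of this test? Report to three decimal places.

Noncentrality parameter: δ = d / √(1/n₁ + 1/n₂) = 0.18 / √(1/91 + 1/244) = 1.4654
One-sided α = 0.02 → critical value z_{0.02} = 2.054.
Power = Φ(δ − 2.054) = Φ(-0.588) = 0.2782.

Power ≈ 0.278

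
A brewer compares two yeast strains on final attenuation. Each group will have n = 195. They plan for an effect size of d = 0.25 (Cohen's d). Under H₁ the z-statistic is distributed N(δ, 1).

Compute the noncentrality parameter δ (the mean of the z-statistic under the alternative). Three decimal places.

δ ≈ 2.469

The noncentrality parameter scales effect size by the design's sample-size factor: δ = d·√(n/2) = 0.25 × √(195/2) = 2.4686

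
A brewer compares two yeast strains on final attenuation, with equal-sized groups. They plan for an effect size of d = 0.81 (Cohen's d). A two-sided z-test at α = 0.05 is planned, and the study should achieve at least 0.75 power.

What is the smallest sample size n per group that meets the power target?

n = 22 per group

Set Φ(δ − 1.960) = 0.75; then δ − 1.960 = Φ⁻¹(0.75) = 0.674, giving δ = 2.634.
(The Φ(−δ − z_{α/2}) term is vanishingly small for δ > 0 and is dropped in the standard sample-size formula.)
δ = d·√(n/2) ⇒ n = 2(δ/d)² = 2 × (2.634 / 0.81)² = 21.16.
Round up to the next whole unit.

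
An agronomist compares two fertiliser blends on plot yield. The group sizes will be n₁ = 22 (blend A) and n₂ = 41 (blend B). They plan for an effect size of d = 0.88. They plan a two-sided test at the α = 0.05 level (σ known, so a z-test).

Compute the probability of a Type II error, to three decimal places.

β ≈ 0.085

Noncentrality parameter: δ = d / √(1/n₁ + 1/n₂) = 0.88 / √(1/22 + 1/41) = 3.3298
Critical value for a two-sided test at α = 0.05: z_{α/2} = 1.960.
Power = Φ(δ − 1.960) + Φ(−δ − 1.960) = Φ(1.370) + Φ(-5.290) = 0.9146 + 0.0000 = 0.9146.
Type II error: β = 1 − power = 1 − 0.9146 = 0.0854.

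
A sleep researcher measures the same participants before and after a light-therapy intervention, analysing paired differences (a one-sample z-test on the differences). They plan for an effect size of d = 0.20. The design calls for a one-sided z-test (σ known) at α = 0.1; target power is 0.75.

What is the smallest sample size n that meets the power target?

Set Φ(δ − 1.282) = 0.75; then δ − 1.282 = Φ⁻¹(0.75) = 0.674, giving δ = 1.956.
δ = d·√n ⇒ n = (δ/d)² = (1.956 / 0.20)² = 95.65.
Rounding up, n = 96.

n = 96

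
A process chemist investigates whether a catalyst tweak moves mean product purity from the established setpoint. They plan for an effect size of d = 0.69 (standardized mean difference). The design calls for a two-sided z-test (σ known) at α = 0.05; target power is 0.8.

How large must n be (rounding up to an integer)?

For power 0.8 need Φ(δ − z_{0.025}) = 0.8, so δ = z_{0.025} + z_{0.20} = 1.960 + 0.842 = 2.802.
(Ignoring the negligible lower-tail rejection probability gives the usual closed-form inversion.)
δ = d·√n ⇒ n = (δ/d)² = (2.802 / 0.69)² = 16.49.
Round up to the next whole unit.

n = 17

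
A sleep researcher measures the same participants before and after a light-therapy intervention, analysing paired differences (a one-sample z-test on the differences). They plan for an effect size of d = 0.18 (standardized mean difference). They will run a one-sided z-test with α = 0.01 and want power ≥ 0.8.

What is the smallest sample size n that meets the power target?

For power 0.8 need Φ(δ − z_{0.01}) = 0.8, so δ = z_{0.01} + z_{0.20} = 2.326 + 0.842 = 3.168.
δ = d·√n ⇒ n = (δ/d)² = (3.168 / 0.18)² = 309.75.
Rounding up, n = 310.

n = 310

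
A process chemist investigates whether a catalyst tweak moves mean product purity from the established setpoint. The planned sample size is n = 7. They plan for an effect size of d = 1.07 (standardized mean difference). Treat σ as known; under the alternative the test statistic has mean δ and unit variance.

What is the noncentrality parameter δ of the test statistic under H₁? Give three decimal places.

δ ≈ 2.831

δ = d·√n = 1.07 × √7 = 2.8310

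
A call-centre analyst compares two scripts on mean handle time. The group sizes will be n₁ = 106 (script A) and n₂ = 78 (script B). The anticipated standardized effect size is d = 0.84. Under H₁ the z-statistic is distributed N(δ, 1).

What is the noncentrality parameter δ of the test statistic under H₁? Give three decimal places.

δ ≈ 5.631

The noncentrality parameter scales effect size by the design's sample-size factor: δ = d / √(1/n₁ + 1/n₂) = 0.84 / √(1/106 + 1/78) = 5.6308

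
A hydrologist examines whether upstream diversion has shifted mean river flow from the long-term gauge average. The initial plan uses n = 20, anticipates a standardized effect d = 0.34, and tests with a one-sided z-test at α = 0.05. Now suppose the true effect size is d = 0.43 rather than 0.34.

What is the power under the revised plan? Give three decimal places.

Power ≈ 0.610

With d = 0.43: δ = d·√n = 0.43 × √20 = 1.9230. Critical value z_{0.05} = 1.645.
Revised power = P(Z > 1.645 − δ) = Φ(0.278) = 0.6096.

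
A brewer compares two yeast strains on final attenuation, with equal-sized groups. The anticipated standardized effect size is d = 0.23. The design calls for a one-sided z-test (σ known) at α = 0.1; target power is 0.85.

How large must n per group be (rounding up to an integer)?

For power 0.85 need Φ(δ − z_{0.1}) = 0.85, so δ = z_{0.1} + z_{0.15} = 1.282 + 1.036 = 2.318.
δ = d·√(n/2) ⇒ n = 2(δ/d)² = 2 × (2.318 / 0.23)² = 203.14.
Rounding up, n = 204 per group.

n = 204 per group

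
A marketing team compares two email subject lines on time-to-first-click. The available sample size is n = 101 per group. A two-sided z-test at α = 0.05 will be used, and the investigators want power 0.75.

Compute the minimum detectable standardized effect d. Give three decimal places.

d ≈ 0.371

Required noncentrality: δ = z_{0.025} + z_{0.25} = 1.960 + 0.674 = 2.634.
(Lower-tail contribution to power is negligible for δ > 0.)
δ = d·√(n/2) ⇒ d = δ/√(n/2) = 2.634/√(101/2) = 0.3707.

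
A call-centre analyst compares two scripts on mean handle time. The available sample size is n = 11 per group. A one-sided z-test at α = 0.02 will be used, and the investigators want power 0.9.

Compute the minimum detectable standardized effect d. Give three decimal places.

Need Φ(δ − 2.054) = 0.9, so δ = 2.054 + 1.282 = 3.335.
δ = d·√(n/2) ⇒ d = δ/√(n/2) = 3.335/√(11/2) = 1.4222.

d ≈ 1.422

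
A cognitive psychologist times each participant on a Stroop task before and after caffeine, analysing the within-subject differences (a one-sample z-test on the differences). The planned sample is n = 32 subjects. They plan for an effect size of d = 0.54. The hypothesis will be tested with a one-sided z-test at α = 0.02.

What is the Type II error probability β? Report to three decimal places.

β ≈ 0.158

Noncentrality parameter: δ = d·√n = 0.54 × √32 = 3.0547
One-sided α = 0.02 → critical value z_{0.02} = 2.054.
Power = P(Z > 2.054 − δ) = Φ(1.001) = 0.8416.
Type II error: β = 1 − power = 1 − 0.8416 = 0.1584.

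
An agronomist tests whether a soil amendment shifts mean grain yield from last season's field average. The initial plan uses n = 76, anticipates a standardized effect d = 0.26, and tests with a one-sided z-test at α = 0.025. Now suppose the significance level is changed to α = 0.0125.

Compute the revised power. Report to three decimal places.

δ = d·√n = 0.26 × √76 = 2.2666 (unchanged). New critical value: z_{0.0125} = 2.241.
Revised power = Φ(δ − 2.241) = Φ(0.025) = 0.5101.

Power ≈ 0.510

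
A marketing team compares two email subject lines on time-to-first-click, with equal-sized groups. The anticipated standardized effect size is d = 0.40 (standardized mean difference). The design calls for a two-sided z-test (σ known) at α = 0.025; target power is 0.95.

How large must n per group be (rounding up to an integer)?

Set Φ(δ − 2.241) = 0.95; then δ − 2.241 = Φ⁻¹(0.95) = 1.645, giving δ = 3.886.
(The Φ(−δ − z_{α/2}) term is vanishingly small for δ > 0 and is dropped in the standard sample-size formula.)
δ = d·√(n/2) ⇒ n = 2(δ/d)² = 2 × (3.886 / 0.40)² = 188.79.
Rounding up, n = 189 per group.

n = 189 per group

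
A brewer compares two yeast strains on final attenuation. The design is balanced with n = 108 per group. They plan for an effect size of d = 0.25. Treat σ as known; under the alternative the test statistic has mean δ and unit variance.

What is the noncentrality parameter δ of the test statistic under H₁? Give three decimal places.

The noncentrality parameter scales effect size by the design's sample-size factor: δ = d·√(n/2) = 0.25 × √(108/2) = 1.8371

δ ≈ 1.837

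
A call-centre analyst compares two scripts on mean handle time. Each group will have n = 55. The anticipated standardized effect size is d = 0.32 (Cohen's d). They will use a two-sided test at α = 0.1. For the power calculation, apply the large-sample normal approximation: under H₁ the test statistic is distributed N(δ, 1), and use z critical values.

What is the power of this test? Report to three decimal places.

Power ≈ 0.514

Noncentrality parameter: δ = d·√(n/2) = 0.32 × √(55/2) = 1.6781
Two-sided α = 0.1 → critical value z_{0.05} = 1.645.
Power = Φ(δ − 1.645) + Φ(−δ − 1.645) = Φ(0.033) + Φ(-3.323) = 0.5133 + 0.0004 = 0.5137.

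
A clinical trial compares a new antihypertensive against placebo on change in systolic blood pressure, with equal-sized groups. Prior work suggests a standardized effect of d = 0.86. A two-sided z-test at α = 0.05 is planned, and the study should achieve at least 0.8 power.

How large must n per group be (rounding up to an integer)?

n = 22 per group

Set Φ(δ − 1.960) = 0.8; then δ − 1.960 = Φ⁻¹(0.8) = 0.842, giving δ = 2.802.
(For δ > 0 the lower-tail rejection region contributes negligibly to power, so the one-term inversion is standard.)
δ = d·√(n/2) ⇒ n = 2(δ/d)² = 2 × (2.802 / 0.86)² = 21.22.
Rounding up, n = 22 per group.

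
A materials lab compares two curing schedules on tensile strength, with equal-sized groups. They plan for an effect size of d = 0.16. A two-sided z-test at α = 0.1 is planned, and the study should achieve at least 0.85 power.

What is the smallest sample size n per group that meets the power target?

Set Φ(δ − 1.645) = 0.85; then δ − 1.645 = Φ⁻¹(0.85) = 1.036, giving δ = 2.681.
(The Φ(−δ − z_{α/2}) term is vanishingly small for δ > 0 and is dropped in the standard sample-size formula.)
δ = d·√(n/2) ⇒ n = 2(δ/d)² = 2 × (2.681 / 0.16)² = 561.66.
Rounding up, n = 562 per group.

n = 562 per group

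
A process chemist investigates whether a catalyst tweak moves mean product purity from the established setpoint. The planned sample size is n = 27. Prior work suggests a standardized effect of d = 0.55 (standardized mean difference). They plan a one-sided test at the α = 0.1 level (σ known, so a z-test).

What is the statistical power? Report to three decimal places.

Power ≈ 0.943

Noncentrality parameter: δ = d·√n = 0.55 × √27 = 2.8579
One-sided α = 0.1 → critical value z_{0.1} = 1.282.
Power = P(Z > 1.282 − δ) = Φ(1.576) = 0.9425.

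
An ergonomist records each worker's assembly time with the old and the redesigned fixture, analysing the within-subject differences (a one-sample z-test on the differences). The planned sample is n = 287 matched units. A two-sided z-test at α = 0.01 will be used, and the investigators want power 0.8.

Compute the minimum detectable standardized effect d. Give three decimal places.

Need Φ(δ − 2.576) = 0.8, so δ = 2.576 + 0.842 = 3.417.
(The second rejection-region term Φ(−δ − z_{α/2}) is negligible and dropped.)
δ = d·√n ⇒ d = δ/√n = 3.417/√287 = 0.2017.

d ≈ 0.202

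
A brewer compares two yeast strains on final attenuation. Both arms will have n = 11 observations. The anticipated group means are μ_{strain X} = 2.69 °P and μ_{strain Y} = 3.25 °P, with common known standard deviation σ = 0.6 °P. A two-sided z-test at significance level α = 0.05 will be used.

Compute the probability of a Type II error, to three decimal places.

β ≈ 0.409

Standardized effect: d = |μ_{strain X} − μ_{strain Y}| / σ = |2.69 − 3.25| / 0.6 = 0.9333
Noncentrality parameter: δ = d·√(n/2) = 0.9333 × √(11/2) = 2.1889
Critical value for a two-sided test at α = 0.05: z_{α/2} = 1.960.
Power = Φ(δ − 1.960) + Φ(−δ − 1.960) = Φ(0.229) + Φ(-4.149) = 0.5905 + 0.0000 = 0.5905.
Type II error: β = 1 − power = 1 − 0.5905 = 0.4095.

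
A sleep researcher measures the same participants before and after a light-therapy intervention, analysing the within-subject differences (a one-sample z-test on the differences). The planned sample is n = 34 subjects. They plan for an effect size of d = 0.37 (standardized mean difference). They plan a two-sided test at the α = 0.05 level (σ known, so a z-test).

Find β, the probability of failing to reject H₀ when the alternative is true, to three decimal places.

Noncentrality parameter: δ = d·√n = 0.37 × √34 = 2.1575
Critical value for a two-sided test at α = 0.05: z_{α/2} = 1.960.
Power = Φ(δ − 1.960) + Φ(−δ − 1.960) = Φ(0.197) + Φ(-4.117) = 0.5783 + 0.0000 = 0.5783.
Type II error: β = 1 − power = 1 − 0.5783 = 0.4217.

β ≈ 0.422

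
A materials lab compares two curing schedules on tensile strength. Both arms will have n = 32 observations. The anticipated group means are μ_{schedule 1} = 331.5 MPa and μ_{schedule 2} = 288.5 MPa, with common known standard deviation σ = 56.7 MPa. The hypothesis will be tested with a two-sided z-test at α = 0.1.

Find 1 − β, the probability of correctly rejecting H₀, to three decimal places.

Power ≈ 0.918

Standardized effect: d = |μ_{schedule 1} − μ_{schedule 2}| / σ = |331.5 − 288.5| / 56.7 = 0.7584
Noncentrality parameter: δ = d·√(n/2) = 0.7584 × √(32/2) = 3.0335
Critical value for a two-sided test at α = 0.1: z_{α/2} = 1.645.
Power = Φ(δ − 1.645) + Φ(−δ − 1.645) = Φ(1.389) + Φ(-4.678) = 0.9175 + 0.0000 = 0.9175.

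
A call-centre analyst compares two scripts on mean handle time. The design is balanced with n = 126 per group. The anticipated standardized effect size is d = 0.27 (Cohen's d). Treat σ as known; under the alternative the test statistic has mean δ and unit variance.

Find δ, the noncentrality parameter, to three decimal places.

δ ≈ 2.143

The noncentrality parameter scales effect size by the design's sample-size factor: δ = d·√(n/2) = 0.27 × √(126/2) = 2.1431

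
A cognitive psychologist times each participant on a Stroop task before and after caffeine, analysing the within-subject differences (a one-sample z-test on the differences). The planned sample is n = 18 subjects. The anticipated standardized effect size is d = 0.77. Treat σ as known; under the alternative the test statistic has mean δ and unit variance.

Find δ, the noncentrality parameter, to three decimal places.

δ ≈ 3.267

δ = d·√n = 0.77 × √18 = 3.2668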